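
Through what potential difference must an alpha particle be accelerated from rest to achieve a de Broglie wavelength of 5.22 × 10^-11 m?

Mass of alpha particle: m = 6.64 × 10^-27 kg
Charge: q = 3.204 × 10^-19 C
3.79 × 10^-2 V

From λ = h/√(2mqV), we solve for V:

λ² = h²/(2mqV)
V = h²/(2mqλ²)
V = (6.626 × 10^-34 J·s)² / (2 × 6.64 × 10^-27 kg × 3.204 × 10^-19 C × (5.22 × 10^-11 m)²)
V = 3.79 × 10^-2 V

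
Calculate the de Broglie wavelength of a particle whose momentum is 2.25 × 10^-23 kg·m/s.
2.94 × 10^-11 m

Using the de Broglie relation λ = h/p:

λ = h/p
λ = (6.626 × 10^-34 J·s) / (2.25 × 10^-23 kg·m/s)
λ = 2.94 × 10^-11 m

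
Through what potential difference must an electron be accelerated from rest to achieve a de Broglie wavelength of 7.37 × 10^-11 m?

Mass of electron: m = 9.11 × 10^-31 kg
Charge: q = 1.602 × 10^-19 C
277 V

From λ = h/√(2mqV), we solve for V:

λ² = h²/(2mqV)
V = h²/(2mqλ²)
V = (6.626 × 10^-34 J·s)² / (2 × 9.11 × 10^-31 kg × 1.602 × 10^-19 C × (7.37 × 10^-11 m)²)
V = 277 V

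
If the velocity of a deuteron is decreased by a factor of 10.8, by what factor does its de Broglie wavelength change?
The wavelength increases by a factor of 10.8.

From λ = h/(mv), the wavelength is inversely proportional to velocity:

λ ∝ 1/v

If v → v/10.8, then λ → 10.8λ

When velocity is decreased by a factor of 10.8, the wavelength increases by a factor of 10.8.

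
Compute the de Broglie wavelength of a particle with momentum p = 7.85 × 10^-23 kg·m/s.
8.44 × 10^-12 m

Using the de Broglie relation λ = h/p:

λ = h/p
λ = (6.626 × 10^-34 J·s) / (7.85 × 10^-23 kg·m/s)
λ = 8.44 × 10^-12 m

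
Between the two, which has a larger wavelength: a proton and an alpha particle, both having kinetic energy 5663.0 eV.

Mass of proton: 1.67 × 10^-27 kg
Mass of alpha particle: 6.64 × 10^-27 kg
The proton has the longer wavelength.

Using λ = h/√(2mKE):

For proton: λ₁ = h/√(2m₁KE) = 3.81 × 10^-13 m
For alpha particle: λ₂ = h/√(2m₂KE) = 1.91 × 10^-13 m

Since λ ∝ 1/√m at constant kinetic energy, the lighter particle has the longer wavelength.

The proton has the longer de Broglie wavelength.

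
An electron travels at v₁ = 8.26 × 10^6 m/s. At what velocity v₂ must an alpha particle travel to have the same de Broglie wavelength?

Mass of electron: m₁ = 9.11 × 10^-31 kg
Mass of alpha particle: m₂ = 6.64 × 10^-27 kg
v₂ = 1.13 × 10^3 m/s

For equal de Broglie wavelengths: λ₁ = λ₂

h/(m₁v₁) = h/(m₂v₂)
m₁v₁ = m₂v₂
v₂ = v₁ · (m₁/m₂)

v₂ = 8.26 × 10^6 m/s × (9.11 × 10^-31 kg / 6.64 × 10^-27 kg)
v₂ = 1.13 × 10^3 m/s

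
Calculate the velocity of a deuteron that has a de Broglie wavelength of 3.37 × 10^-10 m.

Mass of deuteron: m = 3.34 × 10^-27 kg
5.89 × 10^2 m/s

From the de Broglie relation λ = h/(mv), we solve for v:

v = h/(mλ)
v = (6.626 × 10^-34 J·s) / (3.34 × 10^-27 kg × 3.37 × 10^-10 m)
v = 5.89 × 10^2 m/s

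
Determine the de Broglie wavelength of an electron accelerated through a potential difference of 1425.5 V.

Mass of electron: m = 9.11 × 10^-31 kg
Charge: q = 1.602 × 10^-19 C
3.25 × 10^-11 m

When a particle is accelerated through voltage V, it gains kinetic energy KE = qV.

The de Broglie wavelength is then λ = h/√(2mqV):

λ = h/√(2mqV)
λ = (6.626 × 10^-34 J·s) / √(2 × 9.11 × 10^-31 kg × 1.602 × 10^-19 C × 1425.5 V)
λ = 3.25 × 10^-11 m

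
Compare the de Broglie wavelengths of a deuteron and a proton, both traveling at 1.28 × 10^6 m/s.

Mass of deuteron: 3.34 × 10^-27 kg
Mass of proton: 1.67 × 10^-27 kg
The proton has the longer wavelength.

Using λ = h/(mv), since both particles have the same velocity, the wavelength depends only on mass.

For deuteron: λ₁ = h/(m₁v) = 1.55 × 10^-13 m
For proton: λ₂ = h/(m₂v) = 3.10 × 10^-13 m

Since λ ∝ 1/m at constant velocity, the lighter particle has the longer wavelength.

The proton has the longer de Broglie wavelength.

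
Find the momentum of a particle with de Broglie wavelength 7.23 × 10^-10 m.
9.16 × 10^-25 kg·m/s

From the de Broglie relation λ = h/p, we solve for p:

p = h/λ
p = (6.626 × 10^-34 J·s) / (7.23 × 10^-10 m)
p = 9.16 × 10^-25 kg·m/s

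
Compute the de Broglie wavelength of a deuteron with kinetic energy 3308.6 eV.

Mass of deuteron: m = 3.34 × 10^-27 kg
3.52 × 10^-13 m

Using λ = h/√(2mKE):

First convert KE to Joules: KE = 3308.6 eV = 5.301 × 10^-16 J

λ = h/√(2mKE)
λ = (6.626 × 10^-34 J·s) / √(2 × 3.34 × 10^-27 kg × 5.301 × 10^-16 J)
λ = 3.52 × 10^-13 m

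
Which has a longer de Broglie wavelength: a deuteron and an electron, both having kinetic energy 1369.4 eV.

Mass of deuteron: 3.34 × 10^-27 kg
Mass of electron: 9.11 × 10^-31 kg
The electron has the longer wavelength.

Using λ = h/√(2mKE):

For deuteron: λ₁ = h/√(2m₁KE) = 5.47 × 10^-13 m
For electron: λ₂ = h/√(2m₂KE) = 3.31 × 10^-11 m

Since λ ∝ 1/√m at constant kinetic energy, the lighter particle has the longer wavelength.

The electron has the longer de Broglie wavelength.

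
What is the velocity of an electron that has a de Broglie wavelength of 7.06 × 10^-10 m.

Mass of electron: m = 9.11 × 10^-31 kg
1.03 × 10^6 m/s

From the de Broglie relation λ = h/(mv), we solve for v:

v = h/(mλ)
v = (6.626 × 10^-34 J·s) / (9.11 × 10^-31 kg × 7.06 × 10^-10 m)
v = 1.03 × 10^6 m/s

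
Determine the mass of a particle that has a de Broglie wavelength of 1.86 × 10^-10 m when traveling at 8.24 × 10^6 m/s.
4.32 × 10^-31 kg

From the de Broglie relation λ = h/(mv), we solve for m:

m = h/(λv)
m = (6.626 × 10^-34 J·s) / (1.86 × 10^-10 m × 8.24 × 10^6 m/s)
m = 4.32 × 10^-31 kg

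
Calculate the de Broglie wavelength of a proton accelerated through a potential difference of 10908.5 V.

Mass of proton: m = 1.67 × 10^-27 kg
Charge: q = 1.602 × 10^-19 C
2.74 × 10^-13 m

When a particle is accelerated through voltage V, it gains kinetic energy KE = qV.

The de Broglie wavelength is then λ = h/√(2mqV):

λ = h/√(2mqV)
λ = (6.626 × 10^-34 J·s) / √(2 × 1.67 × 10^-27 kg × 1.602 × 10^-19 C × 10908.5 V)
λ = 2.74 × 10^-13 m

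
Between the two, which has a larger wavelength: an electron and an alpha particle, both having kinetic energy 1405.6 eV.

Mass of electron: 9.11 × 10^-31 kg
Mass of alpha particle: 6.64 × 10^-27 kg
The electron has the longer wavelength.

Using λ = h/√(2mKE):

For electron: λ₁ = h/√(2m₁KE) = 3.27 × 10^-11 m
For alpha particle: λ₂ = h/√(2m₂KE) = 3.83 × 10^-13 m

Since λ ∝ 1/√m at constant kinetic energy, the lighter particle has the longer wavelength.

The electron has the longer de Broglie wavelength.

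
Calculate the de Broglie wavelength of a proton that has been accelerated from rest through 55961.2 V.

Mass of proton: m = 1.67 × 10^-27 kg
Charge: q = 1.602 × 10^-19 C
1.21 × 10^-13 m

When a particle is accelerated through voltage V, it gains kinetic energy KE = qV.

The de Broglie wavelength is then λ = h/√(2mqV):

λ = h/√(2mqV)
λ = (6.626 × 10^-34 J·s) / √(2 × 1.67 × 10^-27 kg × 1.602 × 10^-19 C × 55961.2 V)
λ = 1.21 × 10^-13 m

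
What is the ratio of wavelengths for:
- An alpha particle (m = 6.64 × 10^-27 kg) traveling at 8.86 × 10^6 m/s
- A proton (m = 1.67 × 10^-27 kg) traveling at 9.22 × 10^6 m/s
λ₁/λ₂ = 0.262

Using λ = h/(mv):

λ₁ = h/(m₁v₁) = 1.13 × 10^-14 m
λ₂ = h/(m₂v₂) = 4.30 × 10^-14 m

Ratio λ₁/λ₂ = (m₂v₂)/(m₁v₁)
         = (1.67 × 10^-27 kg × 9.22 × 10^6 m/s) / (6.64 × 10^-27 kg × 8.86 × 10^6 m/s)
         = 0.262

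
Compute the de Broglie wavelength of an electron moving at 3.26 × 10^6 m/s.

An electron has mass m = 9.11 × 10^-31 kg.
2.23 × 10^-10 m

Using the de Broglie relation λ = h/(mv):

λ = h/(mv)
λ = (6.626 × 10^-34 J·s) / (9.11 × 10^-31 kg × 3.26 × 10^6 m/s)
λ = 2.23 × 10^-10 m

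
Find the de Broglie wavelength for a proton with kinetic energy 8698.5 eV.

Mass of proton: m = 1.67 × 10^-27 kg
3.07 × 10^-13 m

Using λ = h/√(2mKE):

First convert KE to Joules: KE = 8698.5 eV = 1.394 × 10^-15 J

λ = h/√(2mKE)
λ = (6.626 × 10^-34 J·s) / √(2 × 1.67 × 10^-27 kg × 1.394 × 10^-15 J)
λ = 3.07 × 10^-13 m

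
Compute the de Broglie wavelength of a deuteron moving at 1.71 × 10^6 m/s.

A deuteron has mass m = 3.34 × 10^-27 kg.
1.16 × 10^-13 m

Using the de Broglie relation λ = h/(mv):

λ = h/(mv)
λ = (6.626 × 10^-34 J·s) / (3.34 × 10^-27 kg × 1.71 × 10^6 m/s)
λ = 1.16 × 10^-13 m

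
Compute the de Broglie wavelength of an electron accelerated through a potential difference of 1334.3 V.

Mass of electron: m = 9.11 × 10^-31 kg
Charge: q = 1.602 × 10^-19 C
3.36 × 10^-11 m

When a particle is accelerated through voltage V, it gains kinetic energy KE = qV.

The de Broglie wavelength is then λ = h/√(2mqV):

λ = h/√(2mqV)
λ = (6.626 × 10^-34 J·s) / √(2 × 9.11 × 10^-31 kg × 1.602 × 10^-19 C × 1334.3 V)
λ = 3.36 × 10^-11 m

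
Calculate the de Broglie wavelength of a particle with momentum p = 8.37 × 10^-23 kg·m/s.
7.92 × 10^-12 m

Using the de Broglie relation λ = h/p:

λ = h/p
λ = (6.626 × 10^-34 J·s) / (8.37 × 10^-23 kg·m/s)
λ = 7.92 × 10^-12 m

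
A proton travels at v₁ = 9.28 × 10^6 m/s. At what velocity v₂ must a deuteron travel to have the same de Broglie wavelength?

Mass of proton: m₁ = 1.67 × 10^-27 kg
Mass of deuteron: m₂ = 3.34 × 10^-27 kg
v₂ = 4.64 × 10^6 m/s

For equal de Broglie wavelengths: λ₁ = λ₂

h/(m₁v₁) = h/(m₂v₂)
m₁v₁ = m₂v₂
v₂ = v₁ · (m₁/m₂)

v₂ = 9.28 × 10^6 m/s × (1.67 × 10^-27 kg / 3.34 × 10^-27 kg)
v₂ = 4.64 × 10^6 m/s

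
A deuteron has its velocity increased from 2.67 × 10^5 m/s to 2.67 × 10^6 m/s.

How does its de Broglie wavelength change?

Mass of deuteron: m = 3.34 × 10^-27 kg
The wavelength decreases by a factor of 10.

Using λ = h/(mv):

Initial wavelength: λ₁ = h/(mv₁) = 7.43 × 10^-13 m
Final wavelength: λ₂ = h/(mv₂) = 7.43 × 10^-14 m

Since λ ∝ 1/v, when velocity increases by a factor of 10, the wavelength decreases by a factor of 10.

λ₂/λ₁ = v₁/v₂ = 1/10

The wavelength decreases by a factor of 10.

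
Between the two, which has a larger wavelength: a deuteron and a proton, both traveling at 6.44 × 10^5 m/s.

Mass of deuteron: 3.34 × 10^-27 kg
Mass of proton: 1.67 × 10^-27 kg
The proton has the longer wavelength.

Using λ = h/(mv), since both particles have the same velocity, the wavelength depends only on mass.

For deuteron: λ₁ = h/(m₁v) = 3.08 × 10^-13 m
For proton: λ₂ = h/(m₂v) = 6.16 × 10^-13 m

Since λ ∝ 1/m at constant velocity, the lighter particle has the longer wavelength.

The proton has the longer de Broglie wavelength.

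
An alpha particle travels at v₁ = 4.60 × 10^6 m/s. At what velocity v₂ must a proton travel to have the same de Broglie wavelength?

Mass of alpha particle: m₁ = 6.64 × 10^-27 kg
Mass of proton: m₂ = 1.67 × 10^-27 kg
v₂ = 1.83 × 10^7 m/s

For equal de Broglie wavelengths: λ₁ = λ₂

h/(m₁v₁) = h/(m₂v₂)
m₁v₁ = m₂v₂
v₂ = v₁ · (m₁/m₂)

v₂ = 4.60 × 10^6 m/s × (6.64 × 10^-27 kg / 1.67 × 10^-27 kg)
v₂ = 1.83 × 10^7 m/s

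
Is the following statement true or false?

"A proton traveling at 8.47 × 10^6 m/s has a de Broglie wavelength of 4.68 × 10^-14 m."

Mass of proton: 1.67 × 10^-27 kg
True

The claim is correct.

Using λ = h/(mv):
λ = (6.626 × 10^-34 J·s) / (1.67 × 10^-27 kg × 8.47 × 10^6 m/s)
λ = 4.68 × 10^-14 m

This matches the claimed value.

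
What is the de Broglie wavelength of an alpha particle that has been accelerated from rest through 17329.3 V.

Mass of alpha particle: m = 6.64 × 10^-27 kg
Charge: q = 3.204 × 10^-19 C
7.72 × 10^-14 m

When a particle is accelerated through voltage V, it gains kinetic energy KE = qV.

The de Broglie wavelength is then λ = h/√(2mqV):

λ = h/√(2mqV)
λ = (6.626 × 10^-34 J·s) / √(2 × 6.64 × 10^-27 kg × 3.204 × 10^-19 C × 17329.3 V)
λ = 7.72 × 10^-14 m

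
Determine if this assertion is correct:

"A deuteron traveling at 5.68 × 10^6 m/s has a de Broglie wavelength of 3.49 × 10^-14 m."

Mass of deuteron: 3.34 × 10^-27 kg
True

The claim is correct.

Using λ = h/(mv):
λ = (6.626 × 10^-34 J·s) / (3.34 × 10^-27 kg × 5.68 × 10^6 m/s)
λ = 3.49 × 10^-14 m

This matches the claimed value.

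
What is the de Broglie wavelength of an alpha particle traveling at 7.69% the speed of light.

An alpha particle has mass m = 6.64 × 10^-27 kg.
4.33 × 10^-15 m

Using the de Broglie relation λ = h/(mv):

v = 7.69% × c = 2.305 × 10^7 m/s

λ = h/(mv)
λ = (6.626 × 10^-34 J·s) / (6.64 × 10^-27 kg × 2.305 × 10^7 m/s)
λ = 4.33 × 10^-15 m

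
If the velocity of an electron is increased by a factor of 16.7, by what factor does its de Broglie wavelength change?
The wavelength decreases by a factor of 16.7.

From λ = h/(mv), the wavelength is inversely proportional to velocity:

λ ∝ 1/v

If v → 16.7v, then λ → λ/16.7

When velocity is increased by a factor of 16.7, the wavelength decreases by a factor of 16.7.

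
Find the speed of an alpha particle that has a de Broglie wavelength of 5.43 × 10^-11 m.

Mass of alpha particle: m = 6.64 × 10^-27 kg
1.84 × 10^3 m/s

From the de Broglie relation λ = h/(mv), we solve for v:

v = h/(mλ)
v = (6.626 × 10^-34 J·s) / (6.64 × 10^-27 kg × 5.43 × 10^-11 m)
v = 1.84 × 10^3 m/s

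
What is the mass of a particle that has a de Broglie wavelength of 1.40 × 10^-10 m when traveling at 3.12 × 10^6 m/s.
1.52 × 10^-30 kg

From the de Broglie relation λ = h/(mv), we solve for m:

m = h/(λv)
m = (6.626 × 10^-34 J·s) / (1.40 × 10^-10 m × 3.12 × 10^6 m/s)
m = 1.52 × 10^-30 kg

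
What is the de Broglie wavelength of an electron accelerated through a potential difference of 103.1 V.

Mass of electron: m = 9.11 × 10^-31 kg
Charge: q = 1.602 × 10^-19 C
1.21 × 10^-10 m

When a particle is accelerated through voltage V, it gains kinetic energy KE = qV.

The de Broglie wavelength is then λ = h/√(2mqV):

λ = h/√(2mqV)
λ = (6.626 × 10^-34 J·s) / √(2 × 9.11 × 10^-31 kg × 1.602 × 10^-19 C × 103.1 V)
λ = 1.21 × 10^-10 m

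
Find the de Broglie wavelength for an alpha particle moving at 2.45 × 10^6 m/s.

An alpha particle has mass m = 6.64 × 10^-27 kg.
4.07 × 10^-14 m

Using the de Broglie relation λ = h/(mv):

λ = h/(mv)
λ = (6.626 × 10^-34 J·s) / (6.64 × 10^-27 kg × 2.45 × 10^6 m/s)
λ = 4.07 × 10^-14 m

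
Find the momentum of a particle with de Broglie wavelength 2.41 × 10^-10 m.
2.75 × 10^-24 kg·m/s

From the de Broglie relation λ = h/p, we solve for p:

p = h/λ
p = (6.626 × 10^-34 J·s) / (2.41 × 10^-10 m)
p = 2.75 × 10^-24 kg·m/s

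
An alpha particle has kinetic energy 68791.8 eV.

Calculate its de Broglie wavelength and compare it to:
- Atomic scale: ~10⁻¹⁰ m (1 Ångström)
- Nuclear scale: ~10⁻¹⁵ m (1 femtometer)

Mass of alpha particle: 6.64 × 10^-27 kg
λ = 5.48 × 10^-14 m, which is between nuclear and atomic scales.

Using λ = h/√(2mKE):

KE = 68791.8 eV = 1.102 × 10^-14 J

λ = h/√(2mKE)
λ = (6.626 × 10^-34 J·s) / √(2 × 6.64 × 10^-27 kg × 1.102 × 10^-14 J)
λ = 5.48 × 10^-14 m

Comparison:
- Atomic scale (10⁻¹⁰ m): λ is 0.00055× this size
- Nuclear scale (10⁻¹⁵ m): λ is 55× this size

The wavelength is between nuclear and atomic scales.

This wavelength is appropriate for probing atomic structure but too large for nuclear physics experiments.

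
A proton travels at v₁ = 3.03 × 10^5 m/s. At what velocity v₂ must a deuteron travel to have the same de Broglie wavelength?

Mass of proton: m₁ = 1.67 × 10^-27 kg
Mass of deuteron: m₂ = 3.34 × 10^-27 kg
v₂ = 1.52 × 10^5 m/s

For equal de Broglie wavelengths: λ₁ = λ₂

h/(m₁v₁) = h/(m₂v₂)
m₁v₁ = m₂v₂
v₂ = v₁ · (m₁/m₂)

v₂ = 3.03 × 10^5 m/s × (1.67 × 10^-27 kg / 3.34 × 10^-27 kg)
v₂ = 1.52 × 10^5 m/s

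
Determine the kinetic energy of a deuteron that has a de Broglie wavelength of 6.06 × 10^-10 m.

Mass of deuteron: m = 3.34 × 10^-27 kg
1.79 × 10^-22 J (or 1.12 × 10^-3 eV)

From λ = h/√(2mKE), we solve for KE:

λ² = h²/(2mKE)
KE = h²/(2mλ²)
KE = (6.626 × 10^-34 J·s)² / (2 × 3.34 × 10^-27 kg × (6.06 × 10^-10 m)²)
KE = 1.79 × 10^-22 J
KE = 1.12 × 10^-3 eV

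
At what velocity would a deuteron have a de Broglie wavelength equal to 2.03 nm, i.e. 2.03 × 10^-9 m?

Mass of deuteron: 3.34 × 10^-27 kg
9.77 × 10^1 m/s

From λ = h/(mv), solve for v:

v = h/(mλ)
v = (6.626 × 10^-34 J·s) / (3.34 × 10^-27 kg × 2.03 × 10^-9 m)
v = 9.77 × 10^1 m/s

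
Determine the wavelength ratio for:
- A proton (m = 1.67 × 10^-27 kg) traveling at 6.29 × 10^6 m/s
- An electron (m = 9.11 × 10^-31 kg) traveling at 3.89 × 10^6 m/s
λ₁/λ₂ = 3.37 × 10^-4

Using λ = h/(mv):

λ₁ = h/(m₁v₁) = 6.31 × 10^-14 m
λ₂ = h/(m₂v₂) = 1.87 × 10^-10 m

Ratio λ₁/λ₂ = (m₂v₂)/(m₁v₁)
         = (9.11 × 10^-31 kg × 3.89 × 10^6 m/s) / (1.67 × 10^-27 kg × 6.29 × 10^6 m/s)
         = 3.37 × 10^-4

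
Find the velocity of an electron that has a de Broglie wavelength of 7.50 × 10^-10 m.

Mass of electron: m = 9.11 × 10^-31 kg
9.70 × 10^5 m/s

From the de Broglie relation λ = h/(mv), we solve for v:

v = h/(mλ)
v = (6.626 × 10^-34 J·s) / (9.11 × 10^-31 kg × 7.50 × 10^-10 m)
v = 9.70 × 10^5 m/s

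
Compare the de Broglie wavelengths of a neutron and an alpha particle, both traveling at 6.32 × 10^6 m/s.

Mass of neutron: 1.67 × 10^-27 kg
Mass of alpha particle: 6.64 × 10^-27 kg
The neutron has the longer wavelength.

Using λ = h/(mv), since both particles have the same velocity, the wavelength depends only on mass.

For neutron: λ₁ = h/(m₁v) = 6.28 × 10^-14 m
For alpha particle: λ₂ = h/(m₂v) = 1.58 × 10^-14 m

Since λ ∝ 1/m at constant velocity, the lighter particle has the longer wavelength.

The neutron has the longer de Broglie wavelength.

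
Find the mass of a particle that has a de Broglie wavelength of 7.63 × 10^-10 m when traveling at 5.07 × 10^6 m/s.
1.71 × 10^-31 kg

From the de Broglie relation λ = h/(mv), we solve for m:

m = h/(λv)
m = (6.626 × 10^-34 J·s) / (7.63 × 10^-10 m × 5.07 × 10^6 m/s)
m = 1.71 × 10^-31 kg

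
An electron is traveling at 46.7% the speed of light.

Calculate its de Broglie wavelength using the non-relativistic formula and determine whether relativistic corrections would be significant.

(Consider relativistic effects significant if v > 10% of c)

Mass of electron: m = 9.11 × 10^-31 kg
Yes, relativistic corrections are needed.

Using the non-relativistic de Broglie formula λ = h/(mv):

v = 46.7% × c = 1.400 × 10^8 m/s

λ = h/(mv)
λ = (6.626 × 10^-34 J·s) / (9.11 × 10^-31 kg × 1.400 × 10^8 m/s)
λ = 5.20 × 10^-12 m

Since v = 46.7% of c > 10% of c, relativistic corrections ARE significant and the actual wavelength would differ from this non-relativistic estimate.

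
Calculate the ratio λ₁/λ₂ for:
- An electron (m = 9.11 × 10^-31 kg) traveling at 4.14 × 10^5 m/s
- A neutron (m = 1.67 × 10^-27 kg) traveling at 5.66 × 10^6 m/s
λ₁/λ₂ = 2.51 × 10^4

Using λ = h/(mv):

λ₁ = h/(m₁v₁) = 1.76 × 10^-9 m
λ₂ = h/(m₂v₂) = 7.01 × 10^-14 m

Ratio λ₁/λ₂ = (m₂v₂)/(m₁v₁)
         = (1.67 × 10^-27 kg × 5.66 × 10^6 m/s) / (9.11 × 10^-31 kg × 4.14 × 10^5 m/s)
         = 2.51 × 10^4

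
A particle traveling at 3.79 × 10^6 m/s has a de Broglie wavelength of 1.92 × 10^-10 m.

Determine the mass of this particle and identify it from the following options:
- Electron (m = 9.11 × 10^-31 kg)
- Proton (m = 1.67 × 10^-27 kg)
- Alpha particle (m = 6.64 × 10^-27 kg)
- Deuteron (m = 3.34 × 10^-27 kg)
The particle is an electron.

From λ = h/(mv), solve for mass:

m = h/(λv)
m = (6.626 × 10^-34 J·s) / (1.92 × 10^-10 m × 3.79 × 10^6 m/s)
m = 9.11 × 10^-31 kg

Comparing with the listed masses, this is closest to an electron.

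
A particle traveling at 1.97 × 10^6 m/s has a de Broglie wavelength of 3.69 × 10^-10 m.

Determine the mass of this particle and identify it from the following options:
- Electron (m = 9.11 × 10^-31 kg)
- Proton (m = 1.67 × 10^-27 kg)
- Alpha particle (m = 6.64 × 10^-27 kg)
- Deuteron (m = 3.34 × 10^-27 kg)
The particle is an electron.

From λ = h/(mv), solve for mass:

m = h/(λv)
m = (6.626 × 10^-34 J·s) / (3.69 × 10^-10 m × 1.97 × 10^6 m/s)
m = 9.12 × 10^-31 kg

Comparing with the listed masses, this is closest to an electron.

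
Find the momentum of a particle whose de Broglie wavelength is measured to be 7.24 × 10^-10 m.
9.15 × 10^-25 kg·m/s

From the de Broglie relation λ = h/p, we solve for p:

p = h/λ
p = (6.626 × 10^-34 J·s) / (7.24 × 10^-10 m)
p = 9.15 × 10^-25 kg·m/s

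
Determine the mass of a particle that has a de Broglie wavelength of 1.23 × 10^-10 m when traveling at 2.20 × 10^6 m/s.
2.45 × 10^-30 kg

From the de Broglie relation λ = h/(mv), we solve for m:

m = h/(λv)
m = (6.626 × 10^-34 J·s) / (1.23 × 10^-10 m × 2.20 × 10^6 m/s)
m = 2.45 × 10^-30 kg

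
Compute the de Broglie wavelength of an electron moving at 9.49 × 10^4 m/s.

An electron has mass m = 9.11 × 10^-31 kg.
7.66 × 10^-9 m

Using the de Broglie relation λ = h/(mv):

λ = h/(mv)
λ = (6.626 × 10^-34 J·s) / (9.11 × 10^-31 kg × 9.49 × 10^4 m/s)
λ = 7.66 × 10^-9 m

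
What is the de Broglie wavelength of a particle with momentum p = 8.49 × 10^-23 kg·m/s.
7.80 × 10^-12 m

Using the de Broglie relation λ = h/p:

λ = h/p
λ = (6.626 × 10^-34 J·s) / (8.49 × 10^-23 kg·m/s)
λ = 7.80 × 10^-12 m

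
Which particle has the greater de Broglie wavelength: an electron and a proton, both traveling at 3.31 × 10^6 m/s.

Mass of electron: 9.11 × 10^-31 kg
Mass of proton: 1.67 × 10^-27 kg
The electron has the longer wavelength.

Using λ = h/(mv), since both particles have the same velocity, the wavelength depends only on mass.

For electron: λ₁ = h/(m₁v) = 2.20 × 10^-10 m
For proton: λ₂ = h/(m₂v) = 1.20 × 10^-13 m

Since λ ∝ 1/m at constant velocity, the lighter particle has the longer wavelength.

The electron has the longer de Broglie wavelength.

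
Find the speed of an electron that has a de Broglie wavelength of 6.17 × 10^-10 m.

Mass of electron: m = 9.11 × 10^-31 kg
1.18 × 10^6 m/s

From the de Broglie relation λ = h/(mv), we solve for v:

v = h/(mλ)
v = (6.626 × 10^-34 J·s) / (9.11 × 10^-31 kg × 6.17 × 10^-10 m)
v = 1.18 × 10^6 m/s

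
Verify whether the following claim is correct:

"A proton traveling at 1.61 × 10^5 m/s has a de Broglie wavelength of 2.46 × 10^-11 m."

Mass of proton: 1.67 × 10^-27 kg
False

The claim is incorrect.

Using λ = h/(mv):
λ = (6.626 × 10^-34 J·s) / (1.67 × 10^-27 kg × 1.61 × 10^5 m/s)
λ = 2.46 × 10^-12 m

The actual wavelength differs from the claimed 2.46 × 10^-11 m.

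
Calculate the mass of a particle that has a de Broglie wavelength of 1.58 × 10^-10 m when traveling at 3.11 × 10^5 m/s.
1.35 × 10^-29 kg

From the de Broglie relation λ = h/(mv), we solve for m:

m = h/(λv)
m = (6.626 × 10^-34 J·s) / (1.58 × 10^-10 m × 3.11 × 10^5 m/s)
m = 1.35 × 10^-29 kg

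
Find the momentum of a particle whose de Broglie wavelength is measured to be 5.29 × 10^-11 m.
1.25 × 10^-23 kg·m/s

From the de Broglie relation λ = h/p, we solve for p:

p = h/λ
p = (6.626 × 10^-34 J·s) / (5.29 × 10^-11 m)
p = 1.25 × 10^-23 kg·m/s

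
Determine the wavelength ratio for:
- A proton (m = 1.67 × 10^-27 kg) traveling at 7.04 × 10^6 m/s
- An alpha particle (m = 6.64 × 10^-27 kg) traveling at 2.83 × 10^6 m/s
λ₁/λ₂ = 1.60

Using λ = h/(mv):

λ₁ = h/(m₁v₁) = 5.64 × 10^-14 m
λ₂ = h/(m₂v₂) = 3.53 × 10^-14 m

Ratio λ₁/λ₂ = (m₂v₂)/(m₁v₁)
         = (6.64 × 10^-27 kg × 2.83 × 10^6 m/s) / (1.67 × 10^-27 kg × 7.04 × 10^6 m/s)
         = 1.60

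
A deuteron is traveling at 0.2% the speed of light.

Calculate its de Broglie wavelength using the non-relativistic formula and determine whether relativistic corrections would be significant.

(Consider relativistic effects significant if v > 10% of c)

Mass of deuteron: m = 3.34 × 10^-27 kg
No, relativistic corrections are not needed.

Using the non-relativistic de Broglie formula λ = h/(mv):

v = 0.2% × c = 5.996 × 10^5 m/s

λ = h/(mv)
λ = (6.626 × 10^-34 J·s) / (3.34 × 10^-27 kg × 5.996 × 10^5 m/s)
λ = 3.31 × 10^-13 m

Since v = 0.2% of c < 10% of c, relativistic corrections are NOT significant and this non-relativistic result is a good approximation.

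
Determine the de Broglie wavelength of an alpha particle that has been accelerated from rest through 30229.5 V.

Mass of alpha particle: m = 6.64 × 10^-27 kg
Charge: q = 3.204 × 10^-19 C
5.84 × 10^-14 m

When a particle is accelerated through voltage V, it gains kinetic energy KE = qV.

The de Broglie wavelength is then λ = h/√(2mqV):

λ = h/√(2mqV)
λ = (6.626 × 10^-34 J·s) / √(2 × 6.64 × 10^-27 kg × 3.204 × 10^-19 C × 30229.5 V)
λ = 5.84 × 10^-14 m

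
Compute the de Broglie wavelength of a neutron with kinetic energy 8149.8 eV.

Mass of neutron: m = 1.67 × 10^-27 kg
3.17 × 10^-13 m

Using λ = h/√(2mKE):

First convert KE to Joules: KE = 8149.8 eV = 1.306 × 10^-15 J

λ = h/√(2mKE)
λ = (6.626 × 10^-34 J·s) / √(2 × 1.67 × 10^-27 kg × 1.306 × 10^-15 J)
λ = 3.17 × 10^-13 m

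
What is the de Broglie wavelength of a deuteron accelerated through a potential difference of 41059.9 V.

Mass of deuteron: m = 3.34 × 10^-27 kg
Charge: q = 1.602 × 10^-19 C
1.00 × 10^-13 m

When a particle is accelerated through voltage V, it gains kinetic energy KE = qV.

The de Broglie wavelength is then λ = h/√(2mqV):

λ = h/√(2mqV)
λ = (6.626 × 10^-34 J·s) / √(2 × 3.34 × 10^-27 kg × 1.602 × 10^-19 C × 41059.9 V)
λ = 1.00 × 10^-13 m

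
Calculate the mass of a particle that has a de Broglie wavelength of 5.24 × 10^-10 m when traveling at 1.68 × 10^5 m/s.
7.53 × 10^-30 kg

From the de Broglie relation λ = h/(mv), we solve for m:

m = h/(λv)
m = (6.626 × 10^-34 J·s) / (5.24 × 10^-10 m × 1.68 × 10^5 m/s)
m = 7.53 × 10^-30 kg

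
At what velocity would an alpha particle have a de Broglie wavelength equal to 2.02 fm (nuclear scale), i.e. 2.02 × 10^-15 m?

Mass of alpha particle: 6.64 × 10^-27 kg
4.94 × 10^7 m/s

From λ = h/(mv), solve for v:

v = h/(mλ)
v = (6.626 × 10^-34 J·s) / (6.64 × 10^-27 kg × 2.02 × 10^-15 m)
v = 4.94 × 10^7 m/s

Note: This velocity is 16.5% of the speed of light, so relativistic corrections would be needed for a more accurate calculation.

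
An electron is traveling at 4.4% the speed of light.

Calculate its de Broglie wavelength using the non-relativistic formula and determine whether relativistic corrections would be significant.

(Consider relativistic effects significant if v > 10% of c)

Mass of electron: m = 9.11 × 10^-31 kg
No, relativistic corrections are not needed.

Using the non-relativistic de Broglie formula λ = h/(mv):

v = 4.4% × c = 1.319 × 10^7 m/s

λ = h/(mv)
λ = (6.626 × 10^-34 J·s) / (9.11 × 10^-31 kg × 1.319 × 10^7 m/s)
λ = 5.51 × 10^-11 m

Since v = 4.4% of c < 10% of c, relativistic corrections are NOT significant and this non-relativistic result is a good approximation.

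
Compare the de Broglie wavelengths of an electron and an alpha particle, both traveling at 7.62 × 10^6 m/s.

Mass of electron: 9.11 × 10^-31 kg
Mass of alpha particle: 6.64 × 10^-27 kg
The electron has the longer wavelength.

Using λ = h/(mv), since both particles have the same velocity, the wavelength depends only on mass.

For electron: λ₁ = h/(m₁v) = 9.55 × 10^-11 m
For alpha particle: λ₂ = h/(m₂v) = 1.31 × 10^-14 m

Since λ ∝ 1/m at constant velocity, the lighter particle has the longer wavelength.

The electron has the longer de Broglie wavelength.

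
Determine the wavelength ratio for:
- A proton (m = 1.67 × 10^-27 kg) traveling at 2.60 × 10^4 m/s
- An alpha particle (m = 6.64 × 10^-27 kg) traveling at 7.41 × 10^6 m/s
λ₁/λ₂ = 1.13 × 10^3

Using λ = h/(mv):

λ₁ = h/(m₁v₁) = 1.53 × 10^-11 m
λ₂ = h/(m₂v₂) = 1.35 × 10^-14 m

Ratio λ₁/λ₂ = (m₂v₂)/(m₁v₁)
         = (6.64 × 10^-27 kg × 7.41 × 10^6 m/s) / (1.67 × 10^-27 kg × 2.60 × 10^4 m/s)
         = 1.13 × 10^3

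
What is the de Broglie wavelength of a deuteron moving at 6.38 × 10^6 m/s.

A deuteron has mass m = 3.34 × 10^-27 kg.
3.11 × 10^-14 m

Using the de Broglie relation λ = h/(mv):

λ = h/(mv)
λ = (6.626 × 10^-34 J·s) / (3.34 × 10^-27 kg × 6.38 × 10^6 m/s)
λ = 3.11 × 10^-14 m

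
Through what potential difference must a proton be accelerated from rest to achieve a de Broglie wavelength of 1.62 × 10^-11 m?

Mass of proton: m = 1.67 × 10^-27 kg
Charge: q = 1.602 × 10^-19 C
3.13 V

From λ = h/√(2mqV), we solve for V:

λ² = h²/(2mqV)
V = h²/(2mqλ²)
V = (6.626 × 10^-34 J·s)² / (2 × 1.67 × 10^-27 kg × 1.602 × 10^-19 C × (1.62 × 10^-11 m)²)
V = 3.13 V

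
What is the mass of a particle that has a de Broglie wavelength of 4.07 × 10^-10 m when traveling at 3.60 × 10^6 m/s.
4.52 × 10^-31 kg

From the de Broglie relation λ = h/(mv), we solve for m:

m = h/(λv)
m = (6.626 × 10^-34 J·s) / (4.07 × 10^-10 m × 3.60 × 10^6 m/s)
m = 4.52 × 10^-31 kg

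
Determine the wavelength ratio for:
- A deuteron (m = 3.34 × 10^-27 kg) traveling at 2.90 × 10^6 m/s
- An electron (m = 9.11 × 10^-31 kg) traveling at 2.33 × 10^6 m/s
λ₁/λ₂ = 2.19 × 10^-4

Using λ = h/(mv):

λ₁ = h/(m₁v₁) = 6.84 × 10^-14 m
λ₂ = h/(m₂v₂) = 3.12 × 10^-10 m

Ratio λ₁/λ₂ = (m₂v₂)/(m₁v₁)
         = (9.11 × 10^-31 kg × 2.33 × 10^6 m/s) / (3.34 × 10^-27 kg × 2.90 × 10^6 m/s)
         = 2.19 × 10^-4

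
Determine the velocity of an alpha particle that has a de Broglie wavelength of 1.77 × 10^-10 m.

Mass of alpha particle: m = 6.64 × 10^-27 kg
5.64 × 10^2 m/s

From the de Broglie relation λ = h/(mv), we solve for v:

v = h/(mλ)
v = (6.626 × 10^-34 J·s) / (6.64 × 10^-27 kg × 1.77 × 10^-10 m)
v = 5.64 × 10^2 m/s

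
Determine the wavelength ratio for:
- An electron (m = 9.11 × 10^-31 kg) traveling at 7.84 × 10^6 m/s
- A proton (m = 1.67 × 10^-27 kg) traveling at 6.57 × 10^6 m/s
λ₁/λ₂ = 1.54 × 10^3

Using λ = h/(mv):

λ₁ = h/(m₁v₁) = 9.28 × 10^-11 m
λ₂ = h/(m₂v₂) = 6.04 × 10^-14 m

Ratio λ₁/λ₂ = (m₂v₂)/(m₁v₁)
         = (1.67 × 10^-27 kg × 6.57 × 10^6 m/s) / (9.11 × 10^-31 kg × 7.84 × 10^6 m/s)
         = 1.54 × 10^3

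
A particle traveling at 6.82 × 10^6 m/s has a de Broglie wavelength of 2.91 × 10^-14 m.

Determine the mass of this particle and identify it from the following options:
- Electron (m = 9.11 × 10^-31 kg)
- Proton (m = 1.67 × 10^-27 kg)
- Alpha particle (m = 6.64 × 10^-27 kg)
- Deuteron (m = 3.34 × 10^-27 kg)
The particle is a deuteron.

From λ = h/(mv), solve for mass:

m = h/(λv)
m = (6.626 × 10^-34 J·s) / (2.91 × 10^-14 m × 6.82 × 10^6 m/s)
m = 3.34 × 10^-27 kg

Comparing with the listed masses, this is closest to a deuteron.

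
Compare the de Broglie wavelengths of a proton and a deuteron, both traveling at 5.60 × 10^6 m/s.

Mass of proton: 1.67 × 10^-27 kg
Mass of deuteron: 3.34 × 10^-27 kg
The proton has the longer wavelength.

Using λ = h/(mv), since both particles have the same velocity, the wavelength depends only on mass.

For proton: λ₁ = h/(m₁v) = 7.09 × 10^-14 m
For deuteron: λ₂ = h/(m₂v) = 3.54 × 10^-14 m

Since λ ∝ 1/m at constant velocity, the lighter particle has the longer wavelength.

The proton has the longer de Broglie wavelength.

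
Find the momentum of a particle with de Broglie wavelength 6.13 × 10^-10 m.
1.08 × 10^-24 kg·m/s

From the de Broglie relation λ = h/p, we solve for p:

p = h/λ
p = (6.626 × 10^-34 J·s) / (6.13 × 10^-10 m)
p = 1.08 × 10^-24 kg·m/s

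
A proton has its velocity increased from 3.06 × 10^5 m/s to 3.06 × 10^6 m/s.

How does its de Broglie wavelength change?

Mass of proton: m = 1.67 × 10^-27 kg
The wavelength decreases by a factor of 10.

Using λ = h/(mv):

Initial wavelength: λ₁ = h/(mv₁) = 1.30 × 10^-12 m
Final wavelength: λ₂ = h/(mv₂) = 1.30 × 10^-13 m

Since λ ∝ 1/v, when velocity increases by a factor of 10, the wavelength decreases by a factor of 10.

λ₂/λ₁ = v₁/v₂ = 1/10

The wavelength decreases by a factor of 10.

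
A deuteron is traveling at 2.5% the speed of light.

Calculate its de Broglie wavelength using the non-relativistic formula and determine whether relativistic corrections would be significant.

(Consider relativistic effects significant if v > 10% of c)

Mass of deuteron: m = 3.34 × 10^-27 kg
No, relativistic corrections are not needed.

Using the non-relativistic de Broglie formula λ = h/(mv):

v = 2.5% × c = 7.495 × 10^6 m/s

λ = h/(mv)
λ = (6.626 × 10^-34 J·s) / (3.34 × 10^-27 kg × 7.495 × 10^6 m/s)
λ = 2.65 × 10^-14 m

Since v = 2.5% of c < 10% of c, relativistic corrections are NOT significant and this non-relativistic result is a good approximation.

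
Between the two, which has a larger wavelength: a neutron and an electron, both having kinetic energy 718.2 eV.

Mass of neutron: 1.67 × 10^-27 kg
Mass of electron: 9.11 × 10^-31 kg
The electron has the longer wavelength.

Using λ = h/√(2mKE):

For neutron: λ₁ = h/√(2m₁KE) = 1.07 × 10^-12 m
For electron: λ₂ = h/√(2m₂KE) = 4.58 × 10^-11 m

Since λ ∝ 1/√m at constant kinetic energy, the lighter particle has the longer wavelength.

The electron has the longer de Broglie wavelength.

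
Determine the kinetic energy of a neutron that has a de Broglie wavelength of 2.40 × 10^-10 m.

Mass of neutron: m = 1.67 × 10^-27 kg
2.28 × 10^-21 J (or 0.0142 eV)

From λ = h/√(2mKE), we solve for KE:

λ² = h²/(2mKE)
KE = h²/(2mλ²)
KE = (6.626 × 10^-34 J·s)² / (2 × 1.67 × 10^-27 kg × (2.40 × 10^-10 m)²)
KE = 2.28 × 10^-21 J
KE = 0.0142 eV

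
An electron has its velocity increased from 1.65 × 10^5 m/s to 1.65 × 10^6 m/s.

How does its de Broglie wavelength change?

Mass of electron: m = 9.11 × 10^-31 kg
The wavelength decreases by a factor of 10.

Using λ = h/(mv):

Initial wavelength: λ₁ = h/(mv₁) = 4.41 × 10^-9 m
Final wavelength: λ₂ = h/(mv₂) = 4.41 × 10^-10 m

Since λ ∝ 1/v, when velocity increases by a factor of 10, the wavelength decreases by a factor of 10.

λ₂/λ₁ = v₁/v₂ = 1/10

The wavelength decreases by a factor of 10.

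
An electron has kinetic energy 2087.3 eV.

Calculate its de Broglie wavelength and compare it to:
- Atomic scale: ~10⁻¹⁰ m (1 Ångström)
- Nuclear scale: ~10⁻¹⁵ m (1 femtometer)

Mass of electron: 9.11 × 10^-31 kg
λ = 2.68 × 10^-11 m, which is between nuclear and atomic scales.

Using λ = h/√(2mKE):

KE = 2087.3 eV = 3.344 × 10^-16 J

λ = h/√(2mKE)
λ = (6.626 × 10^-34 J·s) / √(2 × 9.11 × 10^-31 kg × 3.344 × 10^-16 J)
λ = 2.68 × 10^-11 m

Comparison:
- Atomic scale (10⁻¹⁰ m): λ is 0.27× this size
- Nuclear scale (10⁻¹⁵ m): λ is 2.7e+04× this size

The wavelength is between nuclear and atomic scales.

This wavelength is appropriate for probing atomic structure but too large for nuclear physics experiments.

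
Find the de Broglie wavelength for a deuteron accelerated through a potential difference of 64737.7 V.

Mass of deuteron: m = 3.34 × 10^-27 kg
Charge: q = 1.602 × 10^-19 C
7.96 × 10^-14 m

When a particle is accelerated through voltage V, it gains kinetic energy KE = qV.

The de Broglie wavelength is then λ = h/√(2mqV):

λ = h/√(2mqV)
λ = (6.626 × 10^-34 J·s) / √(2 × 3.34 × 10^-27 kg × 1.602 × 10^-19 C × 64737.7 V)
λ = 7.96 × 10^-14 m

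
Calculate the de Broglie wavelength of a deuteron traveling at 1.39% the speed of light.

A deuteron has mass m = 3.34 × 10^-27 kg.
4.76 × 10^-14 m

Using the de Broglie relation λ = h/(mv):

v = 1.39% × c = 4.167 × 10^6 m/s

λ = h/(mv)
λ = (6.626 × 10^-34 J·s) / (3.34 × 10^-27 kg × 4.167 × 10^6 m/s)
λ = 4.76 × 10^-14 m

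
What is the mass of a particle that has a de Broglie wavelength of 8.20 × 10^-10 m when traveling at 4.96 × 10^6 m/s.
1.63 × 10^-31 kg

From the de Broglie relation λ = h/(mv), we solve for m:

m = h/(λv)
m = (6.626 × 10^-34 J·s) / (8.20 × 10^-10 m × 4.96 × 10^6 m/s)
m = 1.63 × 10^-31 kg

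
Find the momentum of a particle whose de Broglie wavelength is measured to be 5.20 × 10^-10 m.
1.27 × 10^-24 kg·m/s

From the de Broglie relation λ = h/p, we solve for p:

p = h/λ
p = (6.626 × 10^-34 J·s) / (5.20 × 10^-10 m)
p = 1.27 × 10^-24 kg·m/s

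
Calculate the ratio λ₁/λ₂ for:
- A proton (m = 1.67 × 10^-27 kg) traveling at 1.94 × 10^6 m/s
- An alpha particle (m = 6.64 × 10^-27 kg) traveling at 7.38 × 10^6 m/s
λ₁/λ₂ = 15.1

Using λ = h/(mv):

λ₁ = h/(m₁v₁) = 2.05 × 10^-13 m
λ₂ = h/(m₂v₂) = 1.35 × 10^-14 m

Ratio λ₁/λ₂ = (m₂v₂)/(m₁v₁)
         = (6.64 × 10^-27 kg × 7.38 × 10^6 m/s) / (1.67 × 10^-27 kg × 1.94 × 10^6 m/s)
         = 15.1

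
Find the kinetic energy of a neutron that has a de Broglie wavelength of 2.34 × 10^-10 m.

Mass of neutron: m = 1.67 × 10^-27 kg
2.40 × 10^-21 J (or 0.0150 eV)

From λ = h/√(2mKE), we solve for KE:

λ² = h²/(2mKE)
KE = h²/(2mλ²)
KE = (6.626 × 10^-34 J·s)² / (2 × 1.67 × 10^-27 kg × (2.34 × 10^-10 m)²)
KE = 2.40 × 10^-21 J
KE = 0.0150 eV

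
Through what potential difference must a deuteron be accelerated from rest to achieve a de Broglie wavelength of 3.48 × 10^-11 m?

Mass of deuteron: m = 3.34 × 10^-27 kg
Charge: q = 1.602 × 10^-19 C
3.39 × 10^-1 V

From λ = h/√(2mqV), we solve for V:

λ² = h²/(2mqV)
V = h²/(2mqλ²)
V = (6.626 × 10^-34 J·s)² / (2 × 3.34 × 10^-27 kg × 1.602 × 10^-19 C × (3.48 × 10^-11 m)²)
V = 3.39 × 10^-1 V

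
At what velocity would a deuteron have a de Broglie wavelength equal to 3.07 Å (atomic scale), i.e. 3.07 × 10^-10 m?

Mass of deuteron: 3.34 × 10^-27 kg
6.46 × 10^2 m/s

From λ = h/(mv), solve for v:

v = h/(mλ)
v = (6.626 × 10^-34 J·s) / (3.34 × 10^-27 kg × 3.07 × 10^-10 m)
v = 6.46 × 10^2 m/s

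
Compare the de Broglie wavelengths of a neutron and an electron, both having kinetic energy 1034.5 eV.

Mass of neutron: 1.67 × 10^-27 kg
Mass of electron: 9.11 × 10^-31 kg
The electron has the longer wavelength.

Using λ = h/√(2mKE):

For neutron: λ₁ = h/√(2m₁KE) = 8.91 × 10^-13 m
For electron: λ₂ = h/√(2m₂KE) = 3.81 × 10^-11 m

Since λ ∝ 1/√m at constant kinetic energy, the lighter particle has the longer wavelength.

The electron has the longer de Broglie wavelength.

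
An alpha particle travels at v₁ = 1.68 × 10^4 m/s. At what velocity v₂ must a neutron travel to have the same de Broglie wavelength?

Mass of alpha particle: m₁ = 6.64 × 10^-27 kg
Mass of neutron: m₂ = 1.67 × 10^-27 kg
v₂ = 6.68 × 10^4 m/s

For equal de Broglie wavelengths: λ₁ = λ₂

h/(m₁v₁) = h/(m₂v₂)
m₁v₁ = m₂v₂
v₂ = v₁ · (m₁/m₂)

v₂ = 1.68 × 10^4 m/s × (6.64 × 10^-27 kg / 1.67 × 10^-27 kg)
v₂ = 6.68 × 10^4 m/s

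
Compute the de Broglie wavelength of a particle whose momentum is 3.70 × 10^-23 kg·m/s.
1.79 × 10^-11 m

Using the de Broglie relation λ = h/p:

λ = h/p
λ = (6.626 × 10^-34 J·s) / (3.70 × 10^-23 kg·m/s)
λ = 1.79 × 10^-11 m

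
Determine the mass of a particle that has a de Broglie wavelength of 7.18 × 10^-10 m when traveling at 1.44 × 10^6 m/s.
6.41 × 10^-31 kg

From the de Broglie relation λ = h/(mv), we solve for m:

m = h/(λv)
m = (6.626 × 10^-34 J·s) / (7.18 × 10^-10 m × 1.44 × 10^6 m/s)
m = 6.41 × 10^-31 kg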